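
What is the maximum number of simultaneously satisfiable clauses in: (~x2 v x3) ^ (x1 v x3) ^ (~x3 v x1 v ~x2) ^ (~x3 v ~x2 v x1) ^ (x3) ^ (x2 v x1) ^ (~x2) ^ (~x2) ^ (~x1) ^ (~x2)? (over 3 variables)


Enumerate all 8 truth assignments.
For each, count how many of the 10 clauses are satisfied.
The formula is not fully satisfiable, so the maximum is below 10.
Maximum simultaneously satisfiable clauses = 9.

9


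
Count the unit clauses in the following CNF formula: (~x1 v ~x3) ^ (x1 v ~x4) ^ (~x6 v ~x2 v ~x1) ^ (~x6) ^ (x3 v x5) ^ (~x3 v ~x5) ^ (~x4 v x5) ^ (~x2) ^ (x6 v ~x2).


A unit clause contains exactly one literal.
Unit clauses found: (~x6), (~x2).
Count = 2.

2


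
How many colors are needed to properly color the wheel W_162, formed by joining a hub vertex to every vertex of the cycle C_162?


W_162 consists of the cycle C_162 together with a hub vertex adjacent to every cycle vertex.
The cycle C_162 needs 2 colors (even cycle -> 2).
The hub is adjacent to every cycle vertex, so it must receive a new color distinct from all of them.
Chromatic number = 2 + 1 = 3.

3


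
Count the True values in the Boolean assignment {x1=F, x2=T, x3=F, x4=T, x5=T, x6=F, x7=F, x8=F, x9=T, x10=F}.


The weight is the number of variables assigned True.
True variables: x2, x4, x5, x9.
Weight = 4.

4


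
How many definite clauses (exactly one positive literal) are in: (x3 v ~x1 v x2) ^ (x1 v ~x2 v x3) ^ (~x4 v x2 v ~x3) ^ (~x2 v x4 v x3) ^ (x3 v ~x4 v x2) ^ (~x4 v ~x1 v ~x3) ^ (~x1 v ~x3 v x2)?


A definite clause has exactly one positive literal.
Clause 1: 2 positive -> not definite
Clause 2: 2 positive -> not definite
Clause 3: 1 positive -> definite
Clause 4: 2 positive -> not definite
Clause 5: 2 positive -> not definite
Clause 6: 0 positive -> not definite
Clause 7: 1 positive -> definite
Definite clause count = 2.

2


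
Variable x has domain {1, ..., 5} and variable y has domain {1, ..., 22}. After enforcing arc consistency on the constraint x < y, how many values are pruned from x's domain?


For the constraint x < y, x needs a supporting value in y's domain.
x can be at most 21 (one less than y's maximum).
Valid x values from domain: 5 out of 5.
Pruned = 5 - 5 = 0.

0


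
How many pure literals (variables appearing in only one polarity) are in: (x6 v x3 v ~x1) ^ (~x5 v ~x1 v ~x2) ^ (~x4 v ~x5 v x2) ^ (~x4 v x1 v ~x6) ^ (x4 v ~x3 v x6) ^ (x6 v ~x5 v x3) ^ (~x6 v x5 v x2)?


A pure literal appears in only one polarity across all clauses.
No pure literals found.
Count = 0.

0


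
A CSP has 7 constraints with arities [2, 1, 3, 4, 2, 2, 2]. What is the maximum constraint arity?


The arities are: 2, 1, 3, 4, 2, 2, 2.
Scan for the maximum value.
Maximum arity = 4.

4


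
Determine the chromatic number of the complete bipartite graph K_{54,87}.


K_{54,87} is bipartite by definition: the two parts are independent sets, with every edge crossing between them.
Color all vertices in one part with color 1 and all vertices in the other part with color 2.
Since the graph has at least one edge, one color does not suffice.
Chromatic number = 2.

2


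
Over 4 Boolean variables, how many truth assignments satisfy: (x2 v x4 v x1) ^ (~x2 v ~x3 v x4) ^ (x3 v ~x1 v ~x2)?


Enumerate all 16 truth assignments over 4 variables.
Test each against every clause.
Satisfying assignments found: 10.

10


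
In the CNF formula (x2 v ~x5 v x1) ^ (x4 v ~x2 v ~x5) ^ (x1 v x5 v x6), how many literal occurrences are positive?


Scan each clause for unnegated literals.
Clause 1: 2 positive; Clause 2: 1 positive; Clause 3: 3 positive.
Total positive literal occurrences = 6.

6


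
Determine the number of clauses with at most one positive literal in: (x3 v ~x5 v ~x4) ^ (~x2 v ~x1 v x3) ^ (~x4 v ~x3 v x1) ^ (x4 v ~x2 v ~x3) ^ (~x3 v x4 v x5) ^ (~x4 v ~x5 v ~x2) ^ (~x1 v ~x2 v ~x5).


A Horn clause has at most one positive literal.
Clause 1: 1 positive lit(s) -> Horn
Clause 2: 1 positive lit(s) -> Horn
Clause 3: 1 positive lit(s) -> Horn
Clause 4: 1 positive lit(s) -> Horn
Clause 5: 2 positive lit(s) -> not Horn
Clause 6: 0 positive lit(s) -> Horn
Clause 7: 0 positive lit(s) -> Horn
Total Horn clauses = 6.

6


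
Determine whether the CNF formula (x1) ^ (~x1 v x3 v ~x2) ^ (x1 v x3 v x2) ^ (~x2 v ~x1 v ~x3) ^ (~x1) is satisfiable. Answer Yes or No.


Check all 8 possible truth assignments.
Number of satisfying assignments found: 0.
The formula is unsatisfiable.

No


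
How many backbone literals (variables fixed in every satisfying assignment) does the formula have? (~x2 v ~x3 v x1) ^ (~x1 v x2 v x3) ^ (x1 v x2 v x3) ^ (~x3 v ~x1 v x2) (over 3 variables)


Find all satisfying assignments: 4 model(s).
Check which variables have the same value in every model.
No variable is fixed across all models.
Backbone size = 0.

0


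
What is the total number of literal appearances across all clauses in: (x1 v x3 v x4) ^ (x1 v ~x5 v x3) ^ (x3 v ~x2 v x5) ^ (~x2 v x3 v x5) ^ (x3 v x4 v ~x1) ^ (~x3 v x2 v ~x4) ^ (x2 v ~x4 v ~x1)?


Clause lengths: 3, 3, 3, 3, 3, 3, 3.
Sum = 3 + 3 + 3 + 3 + 3 + 3 + 3 = 21.

21


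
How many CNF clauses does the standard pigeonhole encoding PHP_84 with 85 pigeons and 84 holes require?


The PHP encoding has two parts:
1) At-least-one-hole clauses: 85 (one per pigeon, each with 84 literals).
2) At-most-one-pigeon-per-hole clauses: 84 holes * C(85,2) = 84 * 3570 = 299880.
Total clauses = 85 + 299880 = 299965.

299965


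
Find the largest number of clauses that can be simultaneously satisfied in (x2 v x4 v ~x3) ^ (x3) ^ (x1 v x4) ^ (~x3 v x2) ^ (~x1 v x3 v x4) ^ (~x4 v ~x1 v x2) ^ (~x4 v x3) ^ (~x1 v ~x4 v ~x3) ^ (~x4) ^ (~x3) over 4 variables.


Enumerate all 16 truth assignments.
For each, count how many of the 10 clauses are satisfied.
The formula is not fully satisfiable, so the maximum is below 10.
Maximum simultaneously satisfiable clauses = 9.

9


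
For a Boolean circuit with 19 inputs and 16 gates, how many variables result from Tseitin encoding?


The Tseitin transformation introduces one auxiliary variable per gate.
Total variables = inputs + gates = 19 + 16 = 35.

35


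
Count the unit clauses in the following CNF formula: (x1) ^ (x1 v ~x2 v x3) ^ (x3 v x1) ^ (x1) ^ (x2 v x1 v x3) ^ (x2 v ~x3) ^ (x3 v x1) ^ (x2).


A unit clause contains exactly one literal.
Unit clauses found: (x1), (x1), (x2).
Count = 3.

3


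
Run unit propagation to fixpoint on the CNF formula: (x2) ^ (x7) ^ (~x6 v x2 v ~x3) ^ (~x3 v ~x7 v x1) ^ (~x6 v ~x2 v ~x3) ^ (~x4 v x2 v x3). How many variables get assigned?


Unit propagation repeatedly assigns the literal in any unit clause, then simplifies.
Assignments in order: x2 = T, x7 = T.
No further unit clauses remain.
Total variables assigned = 2.

2


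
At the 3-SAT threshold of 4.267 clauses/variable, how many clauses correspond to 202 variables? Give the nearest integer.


The 3-SAT phase transition occurs at approximately 4.267 clauses per variable.
m = 4.267 * 202 = 861.934.
Rounded to nearest integer: 862.

862


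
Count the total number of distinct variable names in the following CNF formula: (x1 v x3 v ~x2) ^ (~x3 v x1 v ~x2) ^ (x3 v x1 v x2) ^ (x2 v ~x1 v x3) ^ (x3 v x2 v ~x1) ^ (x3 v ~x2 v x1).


Identify each distinct variable in the formula.
Variables found: x1, x2, x3.
Total distinct variables = 3.

3


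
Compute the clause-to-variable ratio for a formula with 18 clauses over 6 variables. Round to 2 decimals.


Clause-to-variable ratio = clauses / variables.
18 / 6 = 3.0.

3.0


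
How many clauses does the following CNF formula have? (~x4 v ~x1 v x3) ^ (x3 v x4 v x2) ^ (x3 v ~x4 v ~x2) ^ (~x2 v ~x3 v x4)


Each group enclosed in parentheses joined by ^ is one clause.
Counting the conjuncts: 4 clauses.

4


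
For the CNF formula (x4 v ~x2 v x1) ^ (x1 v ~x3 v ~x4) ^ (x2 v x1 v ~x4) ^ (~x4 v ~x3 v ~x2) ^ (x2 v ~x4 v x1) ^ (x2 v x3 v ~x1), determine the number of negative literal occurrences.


Scan each clause for negated literals.
Clause 1: 1 negative; Clause 2: 2 negative; Clause 3: 1 negative; Clause 4: 3 negative; Clause 5: 1 negative; Clause 6: 1 negative.
Total negative literal occurrences = 9.

9


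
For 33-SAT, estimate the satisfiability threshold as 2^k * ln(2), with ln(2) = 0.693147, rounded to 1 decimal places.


Using the asymptotic formula: threshold ~ 2^k * ln(2).
2^33 = 8589934592.
8589934592 * 0.693147 = 5954087392.6.

5954087392.6


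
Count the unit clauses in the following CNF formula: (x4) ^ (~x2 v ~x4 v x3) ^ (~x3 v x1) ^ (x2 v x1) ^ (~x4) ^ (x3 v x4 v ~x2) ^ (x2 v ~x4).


A unit clause contains exactly one literal.
Unit clauses found: (x4), (~x4).
Count = 2.

2


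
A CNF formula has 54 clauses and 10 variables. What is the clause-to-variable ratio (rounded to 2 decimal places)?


Clause-to-variable ratio = clauses / variables.
54 / 10 = 5.4.

5.4


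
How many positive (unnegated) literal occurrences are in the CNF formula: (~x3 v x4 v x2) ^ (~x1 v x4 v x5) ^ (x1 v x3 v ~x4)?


Scan each clause for unnegated literals.
Clause 1: 2 positive; Clause 2: 2 positive; Clause 3: 2 positive.
Total positive literal occurrences = 6.

6


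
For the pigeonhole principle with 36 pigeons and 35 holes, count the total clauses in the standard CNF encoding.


The PHP encoding has two parts:
1) At-least-one-hole clauses: 36 (one per pigeon, each with 35 literals).
2) At-most-one-pigeon-per-hole clauses: 35 holes * C(36,2) = 35 * 630 = 22050.
Total clauses = 36 + 22050 = 22086.

22086


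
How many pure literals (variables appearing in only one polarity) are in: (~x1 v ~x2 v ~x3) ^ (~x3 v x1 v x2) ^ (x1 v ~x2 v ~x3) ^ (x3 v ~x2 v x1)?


A pure literal appears in only one polarity across all clauses.
No pure literals found.
Count = 0.

0


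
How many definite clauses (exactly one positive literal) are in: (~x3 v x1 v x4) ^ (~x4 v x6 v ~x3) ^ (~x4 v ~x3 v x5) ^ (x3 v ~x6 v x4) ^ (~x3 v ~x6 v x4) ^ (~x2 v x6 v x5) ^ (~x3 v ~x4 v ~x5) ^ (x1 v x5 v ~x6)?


A definite clause has exactly one positive literal.
Clause 1: 2 positive -> not definite
Clause 2: 1 positive -> definite
Clause 3: 1 positive -> definite
Clause 4: 2 positive -> not definite
Clause 5: 1 positive -> definite
Clause 6: 2 positive -> not definite
Clause 7: 0 positive -> not definite
Clause 8: 2 positive -> not definite
Definite clause count = 3.

3


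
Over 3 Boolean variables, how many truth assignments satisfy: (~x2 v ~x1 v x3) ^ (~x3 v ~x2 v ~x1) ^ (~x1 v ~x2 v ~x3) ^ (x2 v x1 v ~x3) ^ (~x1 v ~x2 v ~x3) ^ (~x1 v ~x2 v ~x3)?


Enumerate all 8 truth assignments over 3 variables.
Test each against every clause.
Satisfying assignments found: 5.

5


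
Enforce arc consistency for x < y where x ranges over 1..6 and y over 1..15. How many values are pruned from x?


For the constraint x < y, x needs a supporting value in y's domain.
x can be at most 14 (one less than y's maximum).
Valid x values from domain: 6 out of 6.
Pruned = 6 - 6 = 0.

0


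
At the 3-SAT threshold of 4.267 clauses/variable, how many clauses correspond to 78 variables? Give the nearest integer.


The 3-SAT phase transition occurs at approximately 4.267 clauses per variable.
m = 4.267 * 78 = 332.826.
Rounded to nearest integer: 333.

333


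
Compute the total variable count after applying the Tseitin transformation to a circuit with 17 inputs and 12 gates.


The Tseitin transformation introduces one auxiliary variable per gate.
Total variables = inputs + gates = 17 + 12 = 29.

29


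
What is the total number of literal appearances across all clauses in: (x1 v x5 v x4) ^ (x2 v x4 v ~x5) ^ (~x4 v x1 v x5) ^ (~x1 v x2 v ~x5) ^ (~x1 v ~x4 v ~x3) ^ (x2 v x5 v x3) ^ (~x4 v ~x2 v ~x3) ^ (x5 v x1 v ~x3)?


Clause lengths: 3, 3, 3, 3, 3, 3, 3, 3.
Sum = 3 + 3 + 3 + 3 + 3 + 3 + 3 + 3 = 24.

24


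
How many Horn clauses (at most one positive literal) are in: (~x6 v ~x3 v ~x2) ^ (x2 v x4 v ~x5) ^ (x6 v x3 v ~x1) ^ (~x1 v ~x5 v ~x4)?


A Horn clause has at most one positive literal.
Clause 1: 0 positive lit(s) -> Horn
Clause 2: 2 positive lit(s) -> not Horn
Clause 3: 2 positive lit(s) -> not Horn
Clause 4: 0 positive lit(s) -> Horn
Total Horn clauses = 2.

2


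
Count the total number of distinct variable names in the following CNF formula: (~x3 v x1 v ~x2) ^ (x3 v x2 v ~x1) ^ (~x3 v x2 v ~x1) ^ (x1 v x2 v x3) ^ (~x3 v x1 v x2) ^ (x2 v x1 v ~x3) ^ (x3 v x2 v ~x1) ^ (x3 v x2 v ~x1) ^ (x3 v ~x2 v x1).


Identify each distinct variable in the formula.
Variables found: x1, x2, x3.
Total distinct variables = 3.

3


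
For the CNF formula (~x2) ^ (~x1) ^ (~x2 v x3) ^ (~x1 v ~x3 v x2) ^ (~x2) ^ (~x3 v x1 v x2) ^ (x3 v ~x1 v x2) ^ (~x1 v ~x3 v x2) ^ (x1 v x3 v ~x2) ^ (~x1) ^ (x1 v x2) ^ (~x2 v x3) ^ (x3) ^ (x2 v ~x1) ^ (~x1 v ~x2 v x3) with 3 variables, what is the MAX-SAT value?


Enumerate all 8 truth assignments.
For each, count how many of the 15 clauses are satisfied.
The formula is not fully satisfiable, so the maximum is below 15.
Maximum simultaneously satisfiable clauses = 13.

13


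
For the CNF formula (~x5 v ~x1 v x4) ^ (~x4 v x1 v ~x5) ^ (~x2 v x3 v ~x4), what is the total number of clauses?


Each group enclosed in parentheses joined by ^ is one clause.
Counting the conjuncts: 3 clauses.

3


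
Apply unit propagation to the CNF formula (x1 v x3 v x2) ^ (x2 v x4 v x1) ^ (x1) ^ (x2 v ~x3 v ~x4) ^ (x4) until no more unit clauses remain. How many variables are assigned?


Unit propagation repeatedly assigns the literal in any unit clause, then simplifies.
Assignments in order: x1 = T, x4 = T.
No further unit clauses remain.
Total variables assigned = 2.

2


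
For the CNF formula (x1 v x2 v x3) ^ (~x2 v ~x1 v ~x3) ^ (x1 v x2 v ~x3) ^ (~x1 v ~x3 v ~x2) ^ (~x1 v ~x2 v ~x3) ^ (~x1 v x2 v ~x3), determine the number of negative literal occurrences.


Scan each clause for negated literals.
Clause 1: 0 negative; Clause 2: 3 negative; Clause 3: 1 negative; Clause 4: 3 negative; Clause 5: 3 negative; Clause 6: 2 negative.
Total negative literal occurrences = 12.

12


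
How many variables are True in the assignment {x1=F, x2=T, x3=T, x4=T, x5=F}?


The weight is the number of variables assigned True.
True variables: x2, x3, x4.
Weight = 3.

3


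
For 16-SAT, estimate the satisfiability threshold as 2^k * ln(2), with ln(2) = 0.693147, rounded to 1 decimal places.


Using the asymptotic formula: threshold ~ 2^k * ln(2).
2^16 = 65536.
65536 * 0.693147 = 45426.1.

45426.1


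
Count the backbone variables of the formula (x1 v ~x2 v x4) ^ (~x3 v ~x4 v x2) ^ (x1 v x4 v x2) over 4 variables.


Find all satisfying assignments: 10 model(s).
Check which variables have the same value in every model.
No variable is fixed across all models.
Backbone size = 0.

0


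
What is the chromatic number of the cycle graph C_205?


An odd cycle cannot be 2-colored: alternating two colors around the cycle returns to the start with a conflict.
Since 205 is odd, three colors are required (and three suffice).
Chromatic number = 3.

3


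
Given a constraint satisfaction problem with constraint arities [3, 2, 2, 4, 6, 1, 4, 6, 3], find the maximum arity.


The arities are: 3, 2, 2, 4, 6, 1, 4, 6, 3.
Scan for the maximum value.
Maximum arity = 6.

6


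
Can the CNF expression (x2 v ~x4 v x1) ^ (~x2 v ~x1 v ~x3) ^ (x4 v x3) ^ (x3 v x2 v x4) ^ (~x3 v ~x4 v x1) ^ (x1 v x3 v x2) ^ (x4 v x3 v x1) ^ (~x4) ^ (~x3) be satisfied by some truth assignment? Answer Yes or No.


Check all 16 possible truth assignments.
Number of satisfying assignments found: 0.
The formula is unsatisfiable.

No


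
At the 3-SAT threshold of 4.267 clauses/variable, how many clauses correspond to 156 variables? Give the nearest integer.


The 3-SAT phase transition occurs at approximately 4.267 clauses per variable.
m = 4.267 * 156 = 665.652.
Rounded to nearest integer: 666.

666


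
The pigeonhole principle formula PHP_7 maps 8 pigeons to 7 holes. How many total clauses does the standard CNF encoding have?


The PHP encoding has two parts:
1) At-least-one-hole clauses: 8 (one per pigeon, each with 7 literals).
2) At-most-one-pigeon-per-hole clauses: 7 holes * C(8,2) = 7 * 28 = 196.
Total clauses = 8 + 196 = 204.

204


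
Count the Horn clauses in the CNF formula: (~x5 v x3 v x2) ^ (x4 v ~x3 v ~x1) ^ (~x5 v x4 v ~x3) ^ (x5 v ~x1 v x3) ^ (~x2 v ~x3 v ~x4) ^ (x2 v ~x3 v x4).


A Horn clause has at most one positive literal.
Clause 1: 2 positive lit(s) -> not Horn
Clause 2: 1 positive lit(s) -> Horn
Clause 3: 1 positive lit(s) -> Horn
Clause 4: 2 positive lit(s) -> not Horn
Clause 5: 0 positive lit(s) -> Horn
Clause 6: 2 positive lit(s) -> not Horn
Total Horn clauses = 3.

3


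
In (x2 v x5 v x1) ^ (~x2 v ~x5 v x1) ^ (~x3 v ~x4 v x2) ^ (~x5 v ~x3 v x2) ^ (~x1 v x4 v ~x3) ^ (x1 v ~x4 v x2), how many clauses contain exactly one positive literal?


A definite clause has exactly one positive literal.
Clause 1: 3 positive -> not definite
Clause 2: 1 positive -> definite
Clause 3: 1 positive -> definite
Clause 4: 1 positive -> definite
Clause 5: 1 positive -> definite
Clause 6: 2 positive -> not definite
Definite clause count = 4.

4


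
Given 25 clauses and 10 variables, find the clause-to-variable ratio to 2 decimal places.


Clause-to-variable ratio = clauses / variables.
25 / 10 = 2.5.

2.5


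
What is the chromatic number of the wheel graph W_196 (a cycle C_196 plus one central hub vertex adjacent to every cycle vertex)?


W_196 consists of the cycle C_196 together with a hub vertex adjacent to every cycle vertex.
The cycle C_196 needs 2 colors (even cycle -> 2).
The hub is adjacent to every cycle vertex, so it must receive a new color distinct from all of them.
Chromatic number = 2 + 1 = 3.

3


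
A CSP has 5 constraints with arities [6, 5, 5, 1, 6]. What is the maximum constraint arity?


The arities are: 6, 5, 5, 1, 6.
Scan for the maximum value.
Maximum arity = 6.

6


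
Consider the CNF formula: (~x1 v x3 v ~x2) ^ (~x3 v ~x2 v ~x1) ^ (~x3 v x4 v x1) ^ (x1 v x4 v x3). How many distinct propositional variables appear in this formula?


Identify each distinct variable in the formula.
Variables found: x1, x2, x3, x4.
Total distinct variables = 4.

4


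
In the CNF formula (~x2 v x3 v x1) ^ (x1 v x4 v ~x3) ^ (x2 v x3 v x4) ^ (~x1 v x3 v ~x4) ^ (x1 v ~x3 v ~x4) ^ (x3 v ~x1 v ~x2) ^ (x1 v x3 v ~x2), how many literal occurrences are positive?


Scan each clause for unnegated literals.
Clause 1: 2 positive; Clause 2: 2 positive; Clause 3: 3 positive; Clause 4: 1 positive; Clause 5: 1 positive; Clause 6: 1 positive; Clause 7: 2 positive.
Total positive literal occurrences = 12.

12


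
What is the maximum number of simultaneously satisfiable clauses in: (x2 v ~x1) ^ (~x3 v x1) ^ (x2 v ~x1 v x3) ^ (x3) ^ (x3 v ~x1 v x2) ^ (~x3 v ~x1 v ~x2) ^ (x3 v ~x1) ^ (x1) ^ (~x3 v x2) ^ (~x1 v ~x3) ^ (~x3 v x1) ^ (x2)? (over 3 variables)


Enumerate all 8 truth assignments.
For each, count how many of the 12 clauses are satisfied.
The formula is not fully satisfiable, so the maximum is below 12.
Maximum simultaneously satisfiable clauses = 10.

10


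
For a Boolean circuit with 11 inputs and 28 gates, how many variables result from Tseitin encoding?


The Tseitin transformation introduces one auxiliary variable per gate.
Total variables = inputs + gates = 11 + 28 = 39.

39


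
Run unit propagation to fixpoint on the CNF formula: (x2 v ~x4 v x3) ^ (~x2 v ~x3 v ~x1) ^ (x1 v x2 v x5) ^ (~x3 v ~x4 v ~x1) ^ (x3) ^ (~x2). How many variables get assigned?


Unit propagation repeatedly assigns the literal in any unit clause, then simplifies.
Assignments in order: x3 = T, x2 = F.
No further unit clauses remain.
Total variables assigned = 2.

2


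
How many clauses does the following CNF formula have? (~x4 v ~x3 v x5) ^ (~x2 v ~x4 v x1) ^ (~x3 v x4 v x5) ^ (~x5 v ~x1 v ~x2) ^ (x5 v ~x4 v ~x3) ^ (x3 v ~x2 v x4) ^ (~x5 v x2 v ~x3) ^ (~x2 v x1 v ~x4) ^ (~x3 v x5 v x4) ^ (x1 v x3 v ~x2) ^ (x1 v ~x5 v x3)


Each group enclosed in parentheses joined by ^ is one clause.
Counting the conjuncts: 11 clauses.

11


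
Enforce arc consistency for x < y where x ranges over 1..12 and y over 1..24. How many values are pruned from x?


For the constraint x < y, x needs a supporting value in y's domain.
x can be at most 23 (one less than y's maximum).
Valid x values from domain: 12 out of 12.
Pruned = 12 - 12 = 0.

0


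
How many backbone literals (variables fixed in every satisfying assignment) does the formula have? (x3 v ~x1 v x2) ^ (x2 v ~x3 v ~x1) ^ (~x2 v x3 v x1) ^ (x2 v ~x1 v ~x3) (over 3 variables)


Find all satisfying assignments: 5 model(s).
Check which variables have the same value in every model.
No variable is fixed across all models.
Backbone size = 0.

0


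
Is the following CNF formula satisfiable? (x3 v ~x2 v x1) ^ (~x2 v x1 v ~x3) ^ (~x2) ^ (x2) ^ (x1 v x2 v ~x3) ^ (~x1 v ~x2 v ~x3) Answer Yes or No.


Check all 8 possible truth assignments.
Number of satisfying assignments found: 0.
The formula is unsatisfiable.

No


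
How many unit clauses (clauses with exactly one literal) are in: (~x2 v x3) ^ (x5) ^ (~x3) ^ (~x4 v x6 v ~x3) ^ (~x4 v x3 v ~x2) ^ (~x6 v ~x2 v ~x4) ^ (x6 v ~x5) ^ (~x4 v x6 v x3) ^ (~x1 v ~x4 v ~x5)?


A unit clause contains exactly one literal.
Unit clauses found: (x5), (~x3).
Count = 2.

2


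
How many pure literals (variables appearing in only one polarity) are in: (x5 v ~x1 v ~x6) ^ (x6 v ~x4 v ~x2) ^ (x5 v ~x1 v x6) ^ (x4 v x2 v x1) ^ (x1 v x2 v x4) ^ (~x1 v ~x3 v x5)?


A pure literal appears in only one polarity across all clauses.
Pure literals: x3 (negative only), x5 (positive only).
Count = 2.

2


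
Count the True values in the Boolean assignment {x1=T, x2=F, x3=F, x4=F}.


The weight is the number of variables assigned True.
True variables: x1.
Weight = 1.

1


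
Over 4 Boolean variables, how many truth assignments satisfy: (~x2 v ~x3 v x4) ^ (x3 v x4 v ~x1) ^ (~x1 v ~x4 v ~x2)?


Enumerate all 16 truth assignments over 4 variables.
Test each against every clause.
Satisfying assignments found: 10.

10


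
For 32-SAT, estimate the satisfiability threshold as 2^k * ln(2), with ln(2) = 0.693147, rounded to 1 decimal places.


Using the asymptotic formula: threshold ~ 2^k * ln(2).
2^32 = 4294967296.
4294967296 * 0.693147 = 2977043696.3.

2977043696.3


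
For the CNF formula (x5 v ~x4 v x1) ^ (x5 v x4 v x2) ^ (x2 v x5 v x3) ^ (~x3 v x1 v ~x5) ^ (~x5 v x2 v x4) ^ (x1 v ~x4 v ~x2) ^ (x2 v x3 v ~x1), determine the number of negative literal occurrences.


Scan each clause for negated literals.
Clause 1: 1 negative; Clause 2: 0 negative; Clause 3: 0 negative; Clause 4: 2 negative; Clause 5: 1 negative; Clause 6: 2 negative; Clause 7: 1 negative.
Total negative literal occurrences = 7.

7


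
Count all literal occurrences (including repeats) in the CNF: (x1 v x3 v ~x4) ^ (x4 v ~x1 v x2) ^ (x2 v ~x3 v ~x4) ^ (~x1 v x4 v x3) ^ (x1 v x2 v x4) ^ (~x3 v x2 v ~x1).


Clause lengths: 3, 3, 3, 3, 3, 3.
Sum = 3 + 3 + 3 + 3 + 3 + 3 = 18.

18


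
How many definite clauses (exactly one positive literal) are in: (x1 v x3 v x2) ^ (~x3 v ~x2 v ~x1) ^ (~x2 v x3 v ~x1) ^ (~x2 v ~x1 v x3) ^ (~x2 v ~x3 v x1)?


A definite clause has exactly one positive literal.
Clause 1: 3 positive -> not definite
Clause 2: 0 positive -> not definite
Clause 3: 1 positive -> definite
Clause 4: 1 positive -> definite
Clause 5: 1 positive -> definite
Definite clause count = 3.

3


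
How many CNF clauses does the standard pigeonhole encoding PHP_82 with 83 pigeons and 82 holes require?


The PHP encoding has two parts:
1) At-least-one-hole clauses: 83 (one per pigeon, each with 82 literals).
2) At-most-one-pigeon-per-hole clauses: 82 holes * C(83,2) = 82 * 3403 = 279046.
Total clauses = 83 + 279046 = 279129.

279129


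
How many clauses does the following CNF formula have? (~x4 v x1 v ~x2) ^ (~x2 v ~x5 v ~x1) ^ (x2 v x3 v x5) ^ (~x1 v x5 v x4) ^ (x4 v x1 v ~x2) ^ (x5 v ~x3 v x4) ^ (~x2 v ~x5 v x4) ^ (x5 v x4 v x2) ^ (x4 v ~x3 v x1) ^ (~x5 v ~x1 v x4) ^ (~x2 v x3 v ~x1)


Each group enclosed in parentheses joined by ^ is one clause.
Counting the conjuncts: 11 clauses.

11


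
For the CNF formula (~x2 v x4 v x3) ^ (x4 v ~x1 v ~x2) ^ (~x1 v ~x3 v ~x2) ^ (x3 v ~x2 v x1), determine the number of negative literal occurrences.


Scan each clause for negated literals.
Clause 1: 1 negative; Clause 2: 2 negative; Clause 3: 3 negative; Clause 4: 1 negative.
Total negative literal occurrences = 7.

7


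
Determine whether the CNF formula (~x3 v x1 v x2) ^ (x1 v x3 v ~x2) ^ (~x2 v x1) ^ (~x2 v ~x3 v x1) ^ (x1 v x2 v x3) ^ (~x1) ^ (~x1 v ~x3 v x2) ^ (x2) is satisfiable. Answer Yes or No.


Check all 8 possible truth assignments.
Number of satisfying assignments found: 0.
The formula is unsatisfiable.

No


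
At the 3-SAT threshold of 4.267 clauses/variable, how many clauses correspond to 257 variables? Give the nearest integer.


The 3-SAT phase transition occurs at approximately 4.267 clauses per variable.
m = 4.267 * 257 = 1096.619.
Rounded to nearest integer: 1097.

1097


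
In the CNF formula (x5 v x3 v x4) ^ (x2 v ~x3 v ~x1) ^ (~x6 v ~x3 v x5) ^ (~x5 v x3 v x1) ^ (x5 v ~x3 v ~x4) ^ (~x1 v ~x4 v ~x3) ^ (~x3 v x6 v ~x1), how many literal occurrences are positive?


Scan each clause for unnegated literals.
Clause 1: 3 positive; Clause 2: 1 positive; Clause 3: 1 positive; Clause 4: 2 positive; Clause 5: 1 positive; Clause 6: 0 positive; Clause 7: 1 positive.
Total positive literal occurrences = 9.

9


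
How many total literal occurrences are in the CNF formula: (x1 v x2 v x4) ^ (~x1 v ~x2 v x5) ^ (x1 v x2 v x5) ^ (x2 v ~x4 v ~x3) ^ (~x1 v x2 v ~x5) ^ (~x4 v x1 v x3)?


Clause lengths: 3, 3, 3, 3, 3, 3.
Sum = 3 + 3 + 3 + 3 + 3 + 3 = 18.

18


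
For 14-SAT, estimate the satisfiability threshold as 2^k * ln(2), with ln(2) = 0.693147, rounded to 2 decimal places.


Using the asymptotic formula: threshold ~ 2^k * ln(2).
2^14 = 16384.
16384 * 0.693147 = 11356.52.

11356.52


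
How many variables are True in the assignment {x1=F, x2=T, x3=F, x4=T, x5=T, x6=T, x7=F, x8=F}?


The weight is the number of variables assigned True.
True variables: x2, x4, x5, x6.
Weight = 4.

4


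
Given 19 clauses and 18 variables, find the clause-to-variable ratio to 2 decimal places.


Clause-to-variable ratio = clauses / variables.
19 / 18 = 1.06.

1.06


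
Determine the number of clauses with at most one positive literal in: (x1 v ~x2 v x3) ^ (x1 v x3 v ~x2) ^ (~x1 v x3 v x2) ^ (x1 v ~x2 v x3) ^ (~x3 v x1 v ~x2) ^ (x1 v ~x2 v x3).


A Horn clause has at most one positive literal.
Clause 1: 2 positive lit(s) -> not Horn
Clause 2: 2 positive lit(s) -> not Horn
Clause 3: 2 positive lit(s) -> not Horn
Clause 4: 2 positive lit(s) -> not Horn
Clause 5: 1 positive lit(s) -> Horn
Clause 6: 2 positive lit(s) -> not Horn
Total Horn clauses = 1.

1


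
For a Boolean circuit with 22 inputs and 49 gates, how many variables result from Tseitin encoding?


The Tseitin transformation introduces one auxiliary variable per gate.
Total variables = inputs + gates = 22 + 49 = 71.

71


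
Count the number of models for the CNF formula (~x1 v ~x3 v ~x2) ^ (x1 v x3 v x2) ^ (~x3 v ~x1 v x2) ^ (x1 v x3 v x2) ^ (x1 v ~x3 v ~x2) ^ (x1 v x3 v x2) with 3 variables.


Enumerate all 8 truth assignments over 3 variables.
Test each against every clause.
Satisfying assignments found: 4.

4


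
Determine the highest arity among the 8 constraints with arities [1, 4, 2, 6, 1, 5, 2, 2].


The arities are: 1, 4, 2, 6, 1, 5, 2, 2.
Scan for the maximum value.
Maximum arity = 6.

6


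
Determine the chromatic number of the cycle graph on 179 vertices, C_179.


An odd cycle cannot be 2-colored: alternating two colors around the cycle returns to the start with a conflict.
Since 179 is odd, three colors are required (and three suffice).
Chromatic number = 3.

3


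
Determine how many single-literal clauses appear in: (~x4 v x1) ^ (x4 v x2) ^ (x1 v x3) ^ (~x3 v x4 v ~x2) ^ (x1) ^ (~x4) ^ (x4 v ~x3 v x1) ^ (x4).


A unit clause contains exactly one literal.
Unit clauses found: (x1), (~x4), (x4).
Count = 3.

3


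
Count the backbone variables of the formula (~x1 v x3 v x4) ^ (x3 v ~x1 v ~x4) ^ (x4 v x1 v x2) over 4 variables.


Find all satisfying assignments: 10 model(s).
Check which variables have the same value in every model.
No variable is fixed across all models.
Backbone size = 0.

0


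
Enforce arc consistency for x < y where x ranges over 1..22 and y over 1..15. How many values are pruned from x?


For the constraint x < y, x needs a supporting value in y's domain.
x can be at most 14 (one less than y's maximum).
Valid x values from domain: 14 out of 22.
Pruned = 22 - 14 = 8.

8


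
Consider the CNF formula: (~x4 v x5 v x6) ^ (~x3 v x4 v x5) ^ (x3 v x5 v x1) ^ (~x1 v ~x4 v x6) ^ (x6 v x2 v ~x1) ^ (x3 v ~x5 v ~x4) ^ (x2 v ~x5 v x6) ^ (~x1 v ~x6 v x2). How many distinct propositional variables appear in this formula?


Identify each distinct variable in the formula.
Variables found: x1, x2, x3, x4, x5, x6.
Total distinct variables = 6.

6


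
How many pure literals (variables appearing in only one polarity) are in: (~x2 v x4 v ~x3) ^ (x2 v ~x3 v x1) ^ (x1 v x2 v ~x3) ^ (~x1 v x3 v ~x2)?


A pure literal appears in only one polarity across all clauses.
Pure literals: x4 (positive only).
Count = 1.

1


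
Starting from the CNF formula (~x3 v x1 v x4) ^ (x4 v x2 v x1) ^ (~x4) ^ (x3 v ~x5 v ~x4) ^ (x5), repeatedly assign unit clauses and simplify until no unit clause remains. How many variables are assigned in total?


Unit propagation repeatedly assigns the literal in any unit clause, then simplifies.
Assignments in order: x4 = F, x5 = T.
No further unit clauses remain.
Total variables assigned = 2.

2


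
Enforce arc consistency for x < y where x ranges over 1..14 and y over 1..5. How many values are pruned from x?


For the constraint x < y, x needs a supporting value in y's domain.
x can be at most 4 (one less than y's maximum).
Valid x values from domain: 4 out of 14.
Pruned = 14 - 4 = 10.

10


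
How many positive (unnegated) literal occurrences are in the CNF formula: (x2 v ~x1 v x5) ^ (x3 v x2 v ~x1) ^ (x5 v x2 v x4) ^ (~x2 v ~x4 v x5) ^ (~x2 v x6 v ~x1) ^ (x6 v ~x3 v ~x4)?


Scan each clause for unnegated literals.
Clause 1: 2 positive; Clause 2: 2 positive; Clause 3: 3 positive; Clause 4: 1 positive; Clause 5: 1 positive; Clause 6: 1 positive.
Total positive literal occurrences = 10.

10


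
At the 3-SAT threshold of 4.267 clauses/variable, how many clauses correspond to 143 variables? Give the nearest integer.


The 3-SAT phase transition occurs at approximately 4.267 clauses per variable.
m = 4.267 * 143 = 610.181.
Rounded to nearest integer: 610.

610


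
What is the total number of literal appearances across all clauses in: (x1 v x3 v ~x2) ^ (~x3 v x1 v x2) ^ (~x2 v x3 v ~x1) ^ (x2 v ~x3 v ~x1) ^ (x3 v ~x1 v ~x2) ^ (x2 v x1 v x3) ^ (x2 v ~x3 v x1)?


Clause lengths: 3, 3, 3, 3, 3, 3, 3.
Sum = 3 + 3 + 3 + 3 + 3 + 3 + 3 = 21.

21


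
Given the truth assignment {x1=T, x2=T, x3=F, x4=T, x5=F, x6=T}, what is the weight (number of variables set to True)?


The weight is the number of variables assigned True.
True variables: x1, x2, x4, x6.
Weight = 4.

4


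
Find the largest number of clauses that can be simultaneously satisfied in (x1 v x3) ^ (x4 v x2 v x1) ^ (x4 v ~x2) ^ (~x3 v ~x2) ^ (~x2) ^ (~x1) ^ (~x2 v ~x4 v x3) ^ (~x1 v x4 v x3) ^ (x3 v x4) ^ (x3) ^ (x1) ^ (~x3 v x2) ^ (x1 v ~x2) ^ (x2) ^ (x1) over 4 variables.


Enumerate all 16 truth assignments.
For each, count how many of the 15 clauses are satisfied.
The formula is not fully satisfiable, so the maximum is below 15.
Maximum simultaneously satisfiable clauses = 12.

12


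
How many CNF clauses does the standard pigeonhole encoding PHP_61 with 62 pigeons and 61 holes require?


The PHP encoding has two parts:
1) At-least-one-hole clauses: 62 (one per pigeon, each with 61 literals).
2) At-most-one-pigeon-per-hole clauses: 61 holes * C(62,2) = 61 * 1891 = 115351.
Total clauses = 62 + 115351 = 115413.

115413


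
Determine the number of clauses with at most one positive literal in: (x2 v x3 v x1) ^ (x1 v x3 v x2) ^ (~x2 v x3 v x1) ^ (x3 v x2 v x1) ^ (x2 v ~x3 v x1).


A Horn clause has at most one positive literal.
Clause 1: 3 positive lit(s) -> not Horn
Clause 2: 3 positive lit(s) -> not Horn
Clause 3: 2 positive lit(s) -> not Horn
Clause 4: 3 positive lit(s) -> not Horn
Clause 5: 2 positive lit(s) -> not Horn
Total Horn clauses = 0.

0


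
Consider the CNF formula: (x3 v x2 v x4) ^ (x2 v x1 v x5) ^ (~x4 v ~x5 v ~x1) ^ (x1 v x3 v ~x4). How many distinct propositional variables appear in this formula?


Identify each distinct variable in the formula.
Variables found: x1, x2, x3, x4, x5.
Total distinct variables = 5.

5


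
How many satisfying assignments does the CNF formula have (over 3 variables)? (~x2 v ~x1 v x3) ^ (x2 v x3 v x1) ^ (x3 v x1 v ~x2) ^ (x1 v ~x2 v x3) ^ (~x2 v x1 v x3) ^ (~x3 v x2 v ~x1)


Enumerate all 8 truth assignments over 3 variables.
Test each against every clause.
Satisfying assignments found: 4.

4


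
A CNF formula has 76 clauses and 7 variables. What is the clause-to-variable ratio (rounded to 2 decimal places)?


Clause-to-variable ratio = clauses / variables.
76 / 7 = 10.86.

10.86


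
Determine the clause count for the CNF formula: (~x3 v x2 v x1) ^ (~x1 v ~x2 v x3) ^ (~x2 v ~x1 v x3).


Each group enclosed in parentheses joined by ^ is one clause.
Counting the conjuncts: 3 clauses.

3


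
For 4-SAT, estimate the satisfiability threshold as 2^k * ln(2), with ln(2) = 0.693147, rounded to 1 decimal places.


Using the asymptotic formula: threshold ~ 2^k * ln(2).
2^4 = 16.
16 * 0.693147 = 11.1.

11.1


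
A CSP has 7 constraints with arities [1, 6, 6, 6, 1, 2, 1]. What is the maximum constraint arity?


The arities are: 1, 6, 6, 6, 1, 2, 1.
Scan for the maximum value.
Maximum arity = 6.

6


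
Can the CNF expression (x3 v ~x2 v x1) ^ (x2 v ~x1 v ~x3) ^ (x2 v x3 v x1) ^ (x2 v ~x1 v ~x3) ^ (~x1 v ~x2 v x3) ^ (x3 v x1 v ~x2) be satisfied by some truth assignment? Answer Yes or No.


Check all 8 possible truth assignments.
Number of satisfying assignments found: 4.
The formula is satisfiable.

Yes


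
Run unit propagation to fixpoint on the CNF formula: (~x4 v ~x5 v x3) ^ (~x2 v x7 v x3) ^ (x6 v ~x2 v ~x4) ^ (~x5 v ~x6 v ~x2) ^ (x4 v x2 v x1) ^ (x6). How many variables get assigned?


Unit propagation repeatedly assigns the literal in any unit clause, then simplifies.
Assignments in order: x6 = T.
No further unit clauses remain.
Total variables assigned = 1.

1


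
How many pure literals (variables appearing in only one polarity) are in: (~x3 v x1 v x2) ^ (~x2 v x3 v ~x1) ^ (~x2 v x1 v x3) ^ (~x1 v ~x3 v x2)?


A pure literal appears in only one polarity across all clauses.
No pure literals found.
Count = 0.

0


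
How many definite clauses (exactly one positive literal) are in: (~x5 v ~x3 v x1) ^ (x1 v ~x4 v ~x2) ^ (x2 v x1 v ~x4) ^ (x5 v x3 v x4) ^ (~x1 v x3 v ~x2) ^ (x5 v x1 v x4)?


A definite clause has exactly one positive literal.
Clause 1: 1 positive -> definite
Clause 2: 1 positive -> definite
Clause 3: 2 positive -> not definite
Clause 4: 3 positive -> not definite
Clause 5: 1 positive -> definite
Clause 6: 3 positive -> not definite
Definite clause count = 3.

3


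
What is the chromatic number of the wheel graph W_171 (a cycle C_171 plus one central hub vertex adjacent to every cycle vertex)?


W_171 consists of the cycle C_171 together with a hub vertex adjacent to every cycle vertex.
The cycle C_171 needs 3 colors (odd cycle -> 3).
The hub is adjacent to every cycle vertex, so it must receive a new color distinct from all of them.
Chromatic number = 3 + 1 = 4.

4


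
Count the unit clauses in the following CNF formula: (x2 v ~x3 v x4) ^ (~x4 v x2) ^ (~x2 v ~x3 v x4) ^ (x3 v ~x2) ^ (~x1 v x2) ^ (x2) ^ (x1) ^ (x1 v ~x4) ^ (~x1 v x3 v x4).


A unit clause contains exactly one literal.
Unit clauses found: (x2), (x1).
Count = 2.

2


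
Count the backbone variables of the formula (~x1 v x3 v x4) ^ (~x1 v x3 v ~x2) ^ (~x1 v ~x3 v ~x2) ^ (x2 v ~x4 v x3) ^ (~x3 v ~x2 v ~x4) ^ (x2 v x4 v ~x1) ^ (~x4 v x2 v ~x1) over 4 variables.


Find all satisfying assignments: 6 model(s).
Check which variables have the same value in every model.
Fixed variables: x1=F.
Backbone size = 1.

1


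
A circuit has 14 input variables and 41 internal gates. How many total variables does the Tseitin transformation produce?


The Tseitin transformation introduces one auxiliary variable per gate.
Total variables = inputs + gates = 14 + 41 = 55.

55


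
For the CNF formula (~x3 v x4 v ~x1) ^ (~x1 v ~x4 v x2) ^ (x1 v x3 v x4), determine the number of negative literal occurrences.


Scan each clause for negated literals.
Clause 1: 2 negative; Clause 2: 2 negative; Clause 3: 0 negative.
Total negative literal occurrences = 4.

4


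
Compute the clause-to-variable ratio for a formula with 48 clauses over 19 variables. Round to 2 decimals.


Clause-to-variable ratio = clauses / variables.
48 / 19 = 2.53.

2.53


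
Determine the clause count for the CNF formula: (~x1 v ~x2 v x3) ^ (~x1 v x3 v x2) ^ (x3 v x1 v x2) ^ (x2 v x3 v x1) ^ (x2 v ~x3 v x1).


Each group enclosed in parentheses joined by ^ is one clause.
Counting the conjuncts: 5 clauses.

5


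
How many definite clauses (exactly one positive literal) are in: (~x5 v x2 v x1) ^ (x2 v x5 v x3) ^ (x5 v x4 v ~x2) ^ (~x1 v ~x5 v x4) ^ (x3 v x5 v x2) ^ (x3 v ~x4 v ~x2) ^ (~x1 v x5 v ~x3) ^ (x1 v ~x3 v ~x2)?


A definite clause has exactly one positive literal.
Clause 1: 2 positive -> not definite
Clause 2: 3 positive -> not definite
Clause 3: 2 positive -> not definite
Clause 4: 1 positive -> definite
Clause 5: 3 positive -> not definite
Clause 6: 1 positive -> definite
Clause 7: 1 positive -> definite
Clause 8: 1 positive -> definite
Definite clause count = 4.

4


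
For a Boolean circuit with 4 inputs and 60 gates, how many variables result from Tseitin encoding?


The Tseitin transformation introduces one auxiliary variable per gate.
Total variables = inputs + gates = 4 + 60 = 64.

64


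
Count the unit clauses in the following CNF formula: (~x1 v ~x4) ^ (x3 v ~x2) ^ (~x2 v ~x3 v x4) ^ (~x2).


A unit clause contains exactly one literal.
Unit clauses found: (~x2).
Count = 1.

1


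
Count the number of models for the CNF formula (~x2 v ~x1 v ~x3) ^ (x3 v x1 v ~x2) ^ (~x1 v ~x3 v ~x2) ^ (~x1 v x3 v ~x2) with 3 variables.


Enumerate all 8 truth assignments over 3 variables.
Test each against every clause.
Satisfying assignments found: 5.

5


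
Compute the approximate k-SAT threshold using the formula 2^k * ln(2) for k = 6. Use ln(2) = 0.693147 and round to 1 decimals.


Using the asymptotic formula: threshold ~ 2^k * ln(2).
2^6 = 64.
64 * 0.693147 = 44.4.

44.4


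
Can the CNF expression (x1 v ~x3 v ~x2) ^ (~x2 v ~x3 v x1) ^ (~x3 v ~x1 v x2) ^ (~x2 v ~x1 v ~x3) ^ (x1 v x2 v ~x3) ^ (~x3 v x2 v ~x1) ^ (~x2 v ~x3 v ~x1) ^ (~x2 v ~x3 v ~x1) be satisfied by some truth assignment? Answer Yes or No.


Check all 8 possible truth assignments.
Number of satisfying assignments found: 4.
The formula is satisfiable.

Yes


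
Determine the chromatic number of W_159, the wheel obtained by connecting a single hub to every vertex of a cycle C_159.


W_159 consists of the cycle C_159 together with a hub vertex adjacent to every cycle vertex.
The cycle C_159 needs 3 colors (odd cycle -> 3).
The hub is adjacent to every cycle vertex, so it must receive a new color distinct from all of them.
Chromatic number = 3 + 1 = 4.

4
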